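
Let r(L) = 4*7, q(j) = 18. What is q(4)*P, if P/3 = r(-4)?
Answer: 1512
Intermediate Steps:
r(L) = 28
P = 84 (P = 3*28 = 84)
q(4)*P = 18*84 = 1512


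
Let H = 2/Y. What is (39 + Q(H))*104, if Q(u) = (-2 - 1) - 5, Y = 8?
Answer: 3224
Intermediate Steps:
H = ¼ (H = 2/8 = 2*(⅛) = ¼ ≈ 0.25000)
Q(u) = -8 (Q(u) = -3 - 5 = -8)
(39 + Q(H))*104 = (39 - 8)*104 = 31*104 = 3224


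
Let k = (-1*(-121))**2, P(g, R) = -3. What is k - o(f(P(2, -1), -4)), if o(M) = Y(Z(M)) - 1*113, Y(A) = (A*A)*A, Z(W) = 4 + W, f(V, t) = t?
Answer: 14754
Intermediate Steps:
k = 14641 (k = 121**2 = 14641)
Y(A) = A**3 (Y(A) = A**2*A = A**3)
o(M) = -113 + (4 + M)**3 (o(M) = (4 + M)**3 - 1*113 = (4 + M)**3 - 113 = -113 + (4 + M)**3)
k - o(f(P(2, -1), -4)) = 14641 - (-113 + (4 - 4)**3) = 14641 - (-113 + 0**3) = 14641 - (-113 + 0) = 14641 - 1*(-113) = 14641 + 113 = 14754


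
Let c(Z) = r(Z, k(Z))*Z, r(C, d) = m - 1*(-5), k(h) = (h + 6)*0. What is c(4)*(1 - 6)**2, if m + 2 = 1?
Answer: 400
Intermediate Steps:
m = -1 (m = -2 + 1 = -1)
k(h) = 0 (k(h) = (6 + h)*0 = 0)
r(C, d) = 4 (r(C, d) = -1 - 1*(-5) = -1 + 5 = 4)
c(Z) = 4*Z
c(4)*(1 - 6)**2 = (4*4)*(1 - 6)**2 = 16*(-5)**2 = 16*25 = 400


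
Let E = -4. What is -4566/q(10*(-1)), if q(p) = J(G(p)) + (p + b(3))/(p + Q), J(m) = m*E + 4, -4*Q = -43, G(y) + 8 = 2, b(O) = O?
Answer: -6849/28 ≈ -244.61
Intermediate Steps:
G(y) = -6 (G(y) = -8 + 2 = -6)
Q = 43/4 (Q = -¼*(-43) = 43/4 ≈ 10.750)
J(m) = 4 - 4*m (J(m) = m*(-4) + 4 = -4*m + 4 = 4 - 4*m)
q(p) = 28 + (3 + p)/(43/4 + p) (q(p) = (4 - 4*(-6)) + (p + 3)/(p + 43/4) = (4 + 24) + (3 + p)/(43/4 + p) = 28 + (3 + p)/(43/4 + p))
-4566/q(10*(-1)) = -4566*(43 + 4*(10*(-1)))/(4*(304 + 29*(10*(-1)))) = -4566*(43 + 4*(-10))/(4*(304 + 29*(-10))) = -4566*(43 - 40)/(4*(304 - 290)) = -4566/(4*14/3) = -4566/(4*(⅓)*14) = -4566/56/3 = -4566*3/56 = -6849/28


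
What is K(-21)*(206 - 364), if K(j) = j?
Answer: 3318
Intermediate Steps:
K(-21)*(206 - 364) = -21*(206 - 364) = -21*(-158) = 3318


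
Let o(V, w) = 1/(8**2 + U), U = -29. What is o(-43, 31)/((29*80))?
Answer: 1/81200 ≈ 1.2315e-5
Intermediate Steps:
o(V, w) = 1/35 (o(V, w) = 1/(8**2 - 29) = 1/(64 - 29) = 1/35)
o(-43, 31)/((29*80)) = 1/(35*((29*80))) = (1/35)/2320 = (1/35)*(1/2320) = 1/81200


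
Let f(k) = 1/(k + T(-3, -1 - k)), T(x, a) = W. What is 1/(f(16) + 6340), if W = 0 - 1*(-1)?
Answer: 17/107781 ≈ 0.00015773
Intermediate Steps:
W = 1 (W = 0 + 1 = 1)
T(x, a) = 1
f(k) = 1/(1 + k) (f(k) = 1/(k + 1) = 1/(1 + k))
1/(f(16) + 6340) = 1/(1/(1 + 16) + 6340) = 1/(1/17 + 6340) = 1/(107781/17) = 17/107781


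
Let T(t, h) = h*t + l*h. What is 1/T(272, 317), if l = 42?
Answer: 1/99538 ≈ 1.0046e-5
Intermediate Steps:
T(t, h) = 42*h + h*t (T(t, h) = h*t + 42*h = 42*h + h*t)
1/T(272, 317) = 1/(317*(42 + 272)) = 1/(317*314) = 1/99538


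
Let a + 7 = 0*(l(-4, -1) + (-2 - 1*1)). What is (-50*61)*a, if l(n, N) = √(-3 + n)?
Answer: 21350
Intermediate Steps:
a = -7 (a = -7 + 0*(√(-3 - 4) + (-2 - 1*1)) = -7 + 0*(√(-7) + (-2 - 1)) = -7 + 0*(I*√7 - 3) = -7 + 0*(-3 + I*√7) = -7 + 0 = -7)
(-50*61)*a = -50*61*(-7) = -3050*(-7) = 21350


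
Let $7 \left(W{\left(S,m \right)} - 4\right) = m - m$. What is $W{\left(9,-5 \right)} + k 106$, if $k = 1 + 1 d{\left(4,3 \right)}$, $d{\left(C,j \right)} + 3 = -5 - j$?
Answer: $-1056$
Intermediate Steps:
$d{\left(C,j \right)} = -8 - j$ ($d{\left(C,j \right)} = -3 - \left(5 + j\right) = -8 - j$)
$W{\left(S,m \right)} = 4$ ($W{\left(S,m \right)} = 4 + \frac{m - m}{7} = 4 + \frac{1}{7} \cdot 0 = 4 + 0 = 4$)
$k = -10$ ($k = 1 + 1 \left(-8 - 3\right) = 1 + 1 \left(-11\right) = 1 - 11 = -10$)
$W{\left(9,-5 \right)} + k 106 = 4 - 1060 = -1056$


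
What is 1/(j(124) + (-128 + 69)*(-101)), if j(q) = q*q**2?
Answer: 1/1912583 ≈ 5.2285e-7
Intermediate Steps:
j(q) = q**3
1/(j(124) + (-128 + 69)*(-101)) = 1/(124**3 + (-128 + 69)*(-101)) = 1/(1906624 - 59*(-101)) = 1/(1906624 + 5959) = 1/1912583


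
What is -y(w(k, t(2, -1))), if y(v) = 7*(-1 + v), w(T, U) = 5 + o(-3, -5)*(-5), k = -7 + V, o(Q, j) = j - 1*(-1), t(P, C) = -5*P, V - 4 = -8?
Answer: -168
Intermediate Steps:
V = -4 (V = 4 - 8 = -4)
o(Q, j) = 1 + j (o(Q, j) = j + 1 = 1 + j)
k = -11 (k = -7 - 4 = -11)
w(T, U) = 25 (w(T, U) = 5 + (1 - 5)*(-5) = 5 - 4*(-5) = 5 + 20 = 25)
y(v) = -7 + 7*v
-y(w(k, t(2, -1))) = -(-7 + 7*25) = -(-7 + 175) = -1*168 = -168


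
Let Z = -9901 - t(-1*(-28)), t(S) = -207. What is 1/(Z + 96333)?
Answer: 1/86639 ≈ 1.1542e-5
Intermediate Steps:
Z = -9694 (Z = -9901 - 1*(-207) = -9901 + 207 = -9694)
1/(Z + 96333) = 1/(-9694 + 96333) = 1/86639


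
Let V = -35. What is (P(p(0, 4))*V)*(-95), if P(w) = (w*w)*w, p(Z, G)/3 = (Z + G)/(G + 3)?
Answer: 820800/49 ≈ 16751.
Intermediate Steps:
p(Z, G) = 3*(G + Z)/(3 + G) (p(Z, G) = 3*((Z + G)/(G + 3)) = 3*((G + Z)/(3 + G)) = 3*(G + Z)/(3 + G))
P(w) = w³ (P(w) = w²*w = w³)
(P(p(0, 4))*V)*(-95) = ((3*(4 + 0)/(3 + 4))³*(-35))*(-95) = ((3*4/7)³*(-35))*(-95) = ((3*(⅐)*4)³*(-35))*(-95) = ((12/7)³*(-35))*(-95) = ((1728/343)*(-35))*(-95) = -8640/49*(-95) = 820800/49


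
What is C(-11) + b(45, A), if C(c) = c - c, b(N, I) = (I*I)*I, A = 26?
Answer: 17576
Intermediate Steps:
b(N, I) = I³ (b(N, I) = I²*I = I³)
C(c) = 0
C(-11) + b(45, A) = 0 + 26³ = 0 + 17576 = 17576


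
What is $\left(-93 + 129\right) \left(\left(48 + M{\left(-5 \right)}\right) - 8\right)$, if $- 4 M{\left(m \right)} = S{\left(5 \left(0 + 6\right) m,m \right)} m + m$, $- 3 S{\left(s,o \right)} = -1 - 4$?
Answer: $1560$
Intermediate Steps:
$S{\left(s,o \right)} = \frac{5}{3}$ ($S{\left(s,o \right)} = - \frac{-1 - 4}{3} = \left(- \frac{1}{3}\right) \left(-5\right) = \frac{5}{3}$)
$M{\left(m \right)} = - \frac{2 m}{3}$ ($M{\left(m \right)} = - \frac{\frac{5 m}{3} + m}{4} = - \frac{\frac{8}{3} m}{4} = - \frac{2 m}{3}$)
$\left(-93 + 129\right) \left(\left(48 + M{\left(-5 \right)}\right) - 8\right) = \left(-93 + 129\right) \left(\left(48 - - \frac{10}{3}\right) - 8\right) = 36 \left(\left(48 + \frac{10}{3}\right) - 8\right) = 36 \left(\frac{154}{3} - 8\right) = 36 \cdot \frac{130}{3} = 1560$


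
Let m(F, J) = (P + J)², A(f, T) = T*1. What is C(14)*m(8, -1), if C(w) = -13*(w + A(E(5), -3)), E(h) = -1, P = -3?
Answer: -2288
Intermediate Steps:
A(f, T) = T
m(F, J) = (-3 + J)²
C(w) = 39 - 13*w (C(w) = -13*(w - 3) = -13*(-3 + w) = 39 - 13*w)
C(14)*m(8, -1) = (39 - 13*14)*(-3 - 1)² = (39 - 182)*(-4)² = -143*16 = -2288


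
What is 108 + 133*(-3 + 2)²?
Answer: 241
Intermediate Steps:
108 + 133*(-3 + 2)² = 108 + 133*(-1)² = 108 + 133*1 = 108 + 133 = 241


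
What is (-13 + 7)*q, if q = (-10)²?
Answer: -600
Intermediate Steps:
q = 100
(-13 + 7)*q = (-13 + 7)*100 = -6*100 = -600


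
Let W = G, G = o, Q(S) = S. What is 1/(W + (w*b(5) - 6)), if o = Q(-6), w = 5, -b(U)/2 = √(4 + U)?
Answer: -1/42 ≈ -0.023810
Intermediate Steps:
b(U) = -2*√(4 + U)
o = -6
G = -6
W = -6
1/(W + (w*b(5) - 6)) = 1/(-6 + (5*(-2*√(4 + 5)) - 6)) = 1/(-6 + (5*(-2*√9) - 6)) = 1/(-6 + (5*(-2*3) - 6)) = 1/(-6 + (5*(-6) - 6)) = 1/(-6 + (-30 - 6)) = 1/(-6 - 36) = 1/(-42) = -1/42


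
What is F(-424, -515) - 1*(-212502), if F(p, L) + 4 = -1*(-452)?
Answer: 212950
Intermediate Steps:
F(p, L) = 448 (F(p, L) = -4 - 1*(-452) = -4 + 452 = 448)
F(-424, -515) - 1*(-212502) = 448 - 1*(-212502) = 448 + 212502 = 212950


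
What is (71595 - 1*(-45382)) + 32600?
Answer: 149577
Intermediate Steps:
(71595 - 1*(-45382)) + 32600 = (71595 + 45382) + 32600 = 116977 + 32600 = 149577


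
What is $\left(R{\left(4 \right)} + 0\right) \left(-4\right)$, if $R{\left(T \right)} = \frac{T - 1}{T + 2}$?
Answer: $-2$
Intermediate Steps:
$R{\left(T \right)} = \frac{-1 + T}{2 + T}$
$\left(R{\left(4 \right)} + 0\right) \left(-4\right) = \left(\frac{-1 + 4}{2 + 4} + 0\right) \left(-4\right) = \left(\frac{1}{6} \cdot 3 + 0\right) \left(-4\right) = \left(\frac{1}{2} + 0\right) \left(-4\right) = \frac{1}{2} \left(-4\right) = -2$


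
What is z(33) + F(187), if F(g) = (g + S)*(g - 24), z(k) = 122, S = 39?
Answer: 36960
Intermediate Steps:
F(g) = (-24 + g)*(39 + g) (F(g) = (g + 39)*(g - 24) = (39 + g)*(-24 + g) = (-24 + g)*(39 + g))
z(33) + F(187) = 122 + (-936 + 187**2 + 15*187) = 122 + (-936 + 34969 + 2805) = 122 + 36838 = 36960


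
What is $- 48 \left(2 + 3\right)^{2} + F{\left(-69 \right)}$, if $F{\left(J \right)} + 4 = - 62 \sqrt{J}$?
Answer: $-1204 - 62 i \sqrt{69} \approx -1204.0 - 515.01 i$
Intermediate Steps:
$F{\left(J \right)} = -4 - 62 \sqrt{J}$
$- 48 \left(2 + 3\right)^{2} + F{\left(-69 \right)} = - 48 \left(2 + 3\right)^{2} - \left(4 + 62 \sqrt{-69}\right) = - 48 \cdot 5^{2} - \left(4 + 62 i \sqrt{69}\right) = \left(-48\right) 25 - \left(4 + 62 i \sqrt{69}\right) = -1200 - \left(4 + 62 i \sqrt{69}\right) = -1204 - 62 i \sqrt{69}$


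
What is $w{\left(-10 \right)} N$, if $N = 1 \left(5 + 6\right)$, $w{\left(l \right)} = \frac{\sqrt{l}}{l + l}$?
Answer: $- \frac{11 i \sqrt{10}}{20} \approx - 1.7393 i$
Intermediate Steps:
$w{\left(l \right)} = \frac{1}{2 \sqrt{l}}$ ($w{\left(l \right)} = \frac{\sqrt{l}}{2 l} = \frac{1}{2 l} \sqrt{l} = \frac{1}{2 \sqrt{l}}$)
$N = 11$ ($N = 1 \cdot 11 = 11$)
$w{\left(-10 \right)} N = \frac{1}{2 i \sqrt{10}} \cdot 11 = \frac{\left(- \frac{1}{10}\right) i \sqrt{10}}{2} \cdot 11 = - \frac{i \sqrt{10}}{20} \cdot 11 = - \frac{11 i \sqrt{10}}{20}$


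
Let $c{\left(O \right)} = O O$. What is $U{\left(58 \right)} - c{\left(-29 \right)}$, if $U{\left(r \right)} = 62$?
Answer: $-779$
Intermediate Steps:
$c{\left(O \right)} = O^{2}$
$U{\left(58 \right)} - c{\left(-29 \right)} = 62 - \left(-29\right)^{2} = 62 - 841 = -779$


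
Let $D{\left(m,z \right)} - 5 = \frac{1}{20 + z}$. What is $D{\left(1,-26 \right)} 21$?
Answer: $\frac{203}{2} \approx 101.5$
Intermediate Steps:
$D{\left(m,z \right)} = 5 + \frac{1}{20 + z}$
$D{\left(1,-26 \right)} 21 = \frac{101 + 5 \left(-26\right)}{20 - 26} \cdot 21 = \frac{101 - 130}{-6} \cdot 21 = \left(- \frac{1}{6}\right) \left(-29\right) 21 = \frac{29}{6} \cdot 21 = \frac{203}{2}$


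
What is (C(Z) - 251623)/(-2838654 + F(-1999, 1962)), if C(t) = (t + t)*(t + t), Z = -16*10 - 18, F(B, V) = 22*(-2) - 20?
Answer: 124887/2838718 ≈ 0.043994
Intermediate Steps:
F(B, V) = -64 (F(B, V) = -44 - 20 = -64)
Z = -178 (Z = -160 - 18 = -178)
C(t) = 4*t² (C(t) = (2*t)*(2*t) = 4*t²)
(C(Z) - 251623)/(-2838654 + F(-1999, 1962)) = (4*(-178)² - 251623)/(-2838654 - 64) = (4*31684 - 251623)/(-2838718) = (126736 - 251623)*(-1/2838718) = -124887*(-1/2838718) = 124887/2838718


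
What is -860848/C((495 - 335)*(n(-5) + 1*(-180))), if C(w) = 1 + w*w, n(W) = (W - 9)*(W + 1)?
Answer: -860848/393625601 ≈ -0.0021870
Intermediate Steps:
n(W) = (1 + W)*(-9 + W) (n(W) = (-9 + W)*(1 + W) = (1 + W)*(-9 + W))
C(w) = 1 + w²
-860848/C((495 - 335)*(n(-5) + 1*(-180))) = -860848/(1 + ((495 - 335)*((-9 + (-5)² - 8*(-5)) + 1*(-180)))²) = -860848/(1 + (160*((-9 + 25 + 40) - 180))²) = -860848/(1 + (160*(56 - 180))²) = -860848/(1 + (160*(-124))²) = -860848/(1 + (-19840)²) = -860848/(1 + 393625600) = -860848/393625601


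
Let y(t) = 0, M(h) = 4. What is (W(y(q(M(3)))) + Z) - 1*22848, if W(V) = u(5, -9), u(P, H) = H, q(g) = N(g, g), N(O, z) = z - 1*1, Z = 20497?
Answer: -2360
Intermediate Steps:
N(O, z) = -1 + z (N(O, z) = z - 1 = -1 + z)
q(g) = -1 + g
W(V) = -9
(W(y(q(M(3)))) + Z) - 1*22848 = (-9 + 20497) - 1*22848 = 20488 - 22848 = -2360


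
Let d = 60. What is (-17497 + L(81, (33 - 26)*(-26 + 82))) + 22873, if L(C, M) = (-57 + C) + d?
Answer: 5460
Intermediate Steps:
L(C, M) = 3 + C (L(C, M) = (-57 + C) + 60 = 3 + C)
(-17497 + L(81, (33 - 26)*(-26 + 82))) + 22873 = (-17497 + (3 + 81)) + 22873 = (-17497 + 84) + 22873 = -17413 + 22873 = 5460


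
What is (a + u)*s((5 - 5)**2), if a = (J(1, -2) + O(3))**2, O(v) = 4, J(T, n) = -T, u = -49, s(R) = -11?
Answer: 440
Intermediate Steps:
a = 9 (a = (-1*1 + 4)**2 = (-1 + 4)**2 = 3**2 = 9)
(a + u)*s((5 - 5)**2) = (9 - 49)*(-11) = -40*(-11) = 440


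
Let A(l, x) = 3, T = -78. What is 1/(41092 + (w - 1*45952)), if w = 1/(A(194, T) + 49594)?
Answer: -49597/241041419 ≈ -0.00020576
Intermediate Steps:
w = 1/49597 (w = 1/(3 + 49594) = 1/49597 ≈ 2.0163e-5)
1/(41092 + (w - 1*45952)) = 1/(41092 + (1/49597 - 1*45952)) = 1/(41092 + (1/49597 - 45952)) = 1/(41092 - 2279081343/49597) = 1/(-241041419/49597) = -49597/241041419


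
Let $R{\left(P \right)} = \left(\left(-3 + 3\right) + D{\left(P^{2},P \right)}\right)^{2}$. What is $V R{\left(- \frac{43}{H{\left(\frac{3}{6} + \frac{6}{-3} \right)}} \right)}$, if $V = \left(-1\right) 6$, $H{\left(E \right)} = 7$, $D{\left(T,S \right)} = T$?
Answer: $- \frac{20512806}{2401} \approx -8543.4$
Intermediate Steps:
$V = -6$
$R{\left(P \right)} = P^{4}$ ($R{\left(P \right)} = \left(\left(-3 + 3\right) + P^{2}\right)^{2} = \left(0 + P^{2}\right)^{2} = \left(P^{2}\right)^{2} = P^{4}$)
$V R{\left(- \frac{43}{H{\left(\frac{3}{6} + \frac{6}{-3} \right)}} \right)} = - 6 \left(- \frac{43}{7}\right)^{4} = \left(-6\right) \frac{3418801}{2401} = - \frac{20512806}{2401}$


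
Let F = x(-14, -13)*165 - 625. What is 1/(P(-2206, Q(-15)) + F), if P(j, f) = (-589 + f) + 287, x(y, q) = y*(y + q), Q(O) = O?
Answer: 1/61428 ≈ 1.6279e-5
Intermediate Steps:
x(y, q) = y*(q + y)
P(j, f) = -302 + f
F = 61745 (F = -14*(-13 - 14)*165 - 625 = -14*(-27)*165 - 625 = 378*165 - 625 = 62370 - 625 = 61745)
1/(P(-2206, Q(-15)) + F) = 1/((-302 - 15) + 61745) = 1/(-317 + 61745) = 1/61428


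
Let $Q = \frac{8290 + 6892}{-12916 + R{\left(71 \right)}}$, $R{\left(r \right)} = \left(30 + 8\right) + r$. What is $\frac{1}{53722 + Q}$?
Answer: $\frac{12807}{688002472} \approx 1.8615 \cdot 10^{-5}$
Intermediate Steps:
$R{\left(r \right)} = 38 + r$
$Q = - \frac{15182}{12807}$ ($Q = \frac{8290 + 6892}{-12916 + \left(38 + 71\right)} = \frac{15182}{-12916 + 109} = \frac{15182}{-12807} = 15182 \left(- \frac{1}{12807}\right) = - \frac{15182}{12807} \approx -1.1854$)
$\frac{1}{53722 + Q} = \frac{1}{53722 - \frac{15182}{12807}} = \frac{1}{\frac{688002472}{12807}} = \frac{12807}{688002472}$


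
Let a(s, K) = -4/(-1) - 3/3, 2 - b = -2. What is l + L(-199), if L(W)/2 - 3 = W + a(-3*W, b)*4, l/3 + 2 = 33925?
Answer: 101401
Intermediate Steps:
b = 4 (b = 2 - 1*(-2) = 2 + 2 = 4)
a(s, K) = 3 (a(s, K) = -4*(-1) - 3*⅓ = 4 - 1 = 3)
l = 101769 (l = -6 + 3*33925 = -6 + 101775 = 101769)
L(W) = 30 + 2*W (L(W) = 6 + 2*(W + 3*4) = 6 + 2*(W + 12) = 6 + 2*(12 + W) = 6 + (24 + 2*W) = 30 + 2*W)
l + L(-199) = 101769 + (30 + 2*(-199)) = 101769 + (30 - 398) = 101769 - 368 = 101401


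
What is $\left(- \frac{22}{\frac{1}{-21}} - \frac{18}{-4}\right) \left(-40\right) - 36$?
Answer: $-18696$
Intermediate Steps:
$\left(- \frac{22}{\frac{1}{-21}} - \frac{18}{-4}\right) \left(-40\right) - 36 = \left(- \frac{22}{- \frac{1}{21}} - - \frac{9}{2}\right) \left(-40\right) - 36 = \left(\left(-22\right) \left(-21\right) + \frac{9}{2}\right) \left(-40\right) - 36 = \left(462 + \frac{9}{2}\right) \left(-40\right) - 36 = \frac{933}{2} \left(-40\right) - 36 = -18660 - 36 = -18696$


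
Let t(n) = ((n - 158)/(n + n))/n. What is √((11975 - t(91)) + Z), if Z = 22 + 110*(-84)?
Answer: √91323002/182 ≈ 52.507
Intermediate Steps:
Z = -9218 (Z = 22 - 9240 = -9218)
t(n) = (-158 + n)/(2*n²) (t(n) = ((-158 + n)/((2*n)))/n = ((-158 + n)*(1/(2*n)))/n = ((-158 + n)/(2*n))/n = (-158 + n)/(2*n²))
√((11975 - t(91)) + Z) = √((11975 - (-158 + 91)/(2*91²)) - 9218) = √((11975 - (-67)/(2*8281)) - 9218) = √((11975 - 1*(-67/16562)) - 9218) = √((11975 + 67/16562) - 9218) = √(198330017/16562 - 9218) = √(45661501/16562) = √91323002/182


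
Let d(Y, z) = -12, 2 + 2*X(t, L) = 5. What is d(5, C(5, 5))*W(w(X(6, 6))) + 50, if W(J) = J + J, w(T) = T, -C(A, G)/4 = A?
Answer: 14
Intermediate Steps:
C(A, G) = -4*A
X(t, L) = 3/2 (X(t, L) = -1 + (1/2)*5 = -1 + 5/2 = 3/2)
W(J) = 2*J
d(5, C(5, 5))*W(w(X(6, 6))) + 50 = -24*3/2 + 50 = -12*3 + 50 = -36 + 50 = 14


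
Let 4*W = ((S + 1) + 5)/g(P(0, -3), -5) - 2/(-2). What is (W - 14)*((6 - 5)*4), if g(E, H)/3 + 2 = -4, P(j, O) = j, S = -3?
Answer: -331/6 ≈ -55.167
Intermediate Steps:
g(E, H) = -18 (g(E, H) = -6 + 3*(-4) = -6 - 12 = -18)
W = 5/24 (W = (((-3 + 1) + 5)/(-18) - 2/(-2))/4 = ((-2 + 5)*(-1/18) - 2*(-1/2))/4 = (3*(-1/18) + 1)/4 = (-1/6 + 1)/4 = (1/4)*(5/6) = 5/24 ≈ 0.20833)
(W - 14)*((6 - 5)*4) = (5/24 - 14)*((6 - 5)*4) = -331*4/24 = -331/24*4 = -331/6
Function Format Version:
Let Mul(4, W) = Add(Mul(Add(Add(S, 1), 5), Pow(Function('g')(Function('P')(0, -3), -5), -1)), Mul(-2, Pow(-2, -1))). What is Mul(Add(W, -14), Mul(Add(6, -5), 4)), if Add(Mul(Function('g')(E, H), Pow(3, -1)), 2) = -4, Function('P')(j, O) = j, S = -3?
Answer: Rational(-331, 6) ≈ -55.167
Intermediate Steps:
Function('g')(E, H) = -18 (Function('g')(E, H) = Add(-6, Mul(3, -4)) = Add(-6, -12) = -18)
W = Rational(5, 24) (W = Mul(Rational(1, 4), Add(Mul(Add(Add(-3, 1), 5), Pow(-18, -1)), Mul(-2, Pow(-2, -1)))) = Mul(Rational(1, 4), Add(Mul(Add(-2, 5), Rational(-1, 18)), Mul(-2, Rational(-1, 2)))) = Mul(Rational(1, 4), Add(Mul(3, Rational(-1, 18)), 1)) = Mul(Rational(1, 4), Add(Rational(-1, 6), 1)) = Mul(Rational(1, 4), Rational(5, 6)) = Rational(5, 24) ≈ 0.20833)
Mul(Add(W, -14), Mul(Add(6, -5), 4)) = Mul(Add(Rational(5, 24), -14), Mul(Add(6, -5), 4)) = Mul(Rational(-331, 24), Mul(1, 4)) = Mul(Rational(-331, 24), 4) = Rational(-331, 6)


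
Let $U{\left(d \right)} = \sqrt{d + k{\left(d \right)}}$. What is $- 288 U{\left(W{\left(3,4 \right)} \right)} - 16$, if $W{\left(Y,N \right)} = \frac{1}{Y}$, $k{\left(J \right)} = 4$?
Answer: $-16 - 96 \sqrt{39} \approx -615.52$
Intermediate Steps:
$U{\left(d \right)} = \sqrt{4 + d}$ ($U{\left(d \right)} = \sqrt{d + 4} = \sqrt{4 + d}$)
$- 288 U{\left(W{\left(3,4 \right)} \right)} - 16 = - 288 \sqrt{4 + \frac{1}{3}} - 16 = - 288 \sqrt{\frac{13}{3}} - 16 = - 288 \frac{\sqrt{39}}{3} - 16 = - 96 \sqrt{39} - 16 = -16 - 96 \sqrt{39}$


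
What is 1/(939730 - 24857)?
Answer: 1/914873 ≈ 1.0930e-6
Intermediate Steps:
1/(939730 - 24857) = 1/914873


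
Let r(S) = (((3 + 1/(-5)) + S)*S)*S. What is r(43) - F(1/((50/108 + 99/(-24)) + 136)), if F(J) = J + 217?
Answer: 2414494696/28585 ≈ 84467.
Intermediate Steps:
F(J) = 217 + J
r(S) = S²*(14/5 + S) (r(S) = (((3 - ⅕) + S)*S)*S = ((14/5 + S)*S)*S = (S*(14/5 + S))*S = S²*(14/5 + S))
r(43) - F(1/((50/108 + 99/(-24)) + 136)) = 43²*(14/5 + 43) - (217 + 1/((50/108 + 99/(-24)) + 136)) = 1849*(229/5) - (217 + 1/((50*(1/108) + 99*(-1/24)) + 136)) = 423421/5 - (217 + 1/((25/54 - 33/8) + 136)) = 423421/5 - (217 + 1/(-791/216 + 136)) = 423421/5 - (217 + 1/(28585/216)) = 423421/5 - (217 + 216/28585) = 423421/5 - 1*6203161/28585 = 423421/5 - 6203161/28585 = 2414494696/28585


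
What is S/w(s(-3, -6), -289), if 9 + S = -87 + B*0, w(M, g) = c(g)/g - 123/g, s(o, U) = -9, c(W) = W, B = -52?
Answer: -6936/103 ≈ -67.340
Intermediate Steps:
w(M, g) = 1 - 123/g (w(M, g) = g/g - 123/g = 1 - 123/g)
S = -96 (S = -9 + (-87 - 52*0) = -9 + (-87 + 0) = -9 - 87 = -96)
S/w(s(-3, -6), -289) = -96*(-289/(-123 - 289)) = -96/((-1/289*(-412))) = -96/412/289 = -96*289/412 = -6936/103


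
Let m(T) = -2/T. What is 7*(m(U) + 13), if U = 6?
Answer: 266/3 ≈ 88.667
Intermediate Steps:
7*(m(U) + 13) = 7*(-2/6 + 13) = 7*(-2*⅙ + 13) = 7*(-⅓ + 13) = 7*(38/3) = 266/3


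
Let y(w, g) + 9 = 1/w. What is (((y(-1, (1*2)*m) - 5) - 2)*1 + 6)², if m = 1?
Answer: 121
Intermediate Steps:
y(w, g) = -9 + 1/w
(((y(-1, (1*2)*m) - 5) - 2)*1 + 6)² = ((((-9 + 1/(-1)) - 5) - 2)*1 + 6)² = ((((-9 - 1) - 5) - 2)*1 + 6)² = (((-10 - 5) - 2)*1 + 6)² = ((-15 - 2)*1 + 6)² = (-17*1 + 6)² = (-17 + 6)² = (-11)² = 121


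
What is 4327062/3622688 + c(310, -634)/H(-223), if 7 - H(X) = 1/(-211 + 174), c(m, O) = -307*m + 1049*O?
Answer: -12737561854437/117737360 ≈ -1.0819e+5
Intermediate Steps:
H(X) = 260/37 (H(X) = 7 - 1/(-211 + 174) = 7 - 1/(-37) = 7 - 1*(-1/37) = 7 + 1/37 = 260/37)
4327062/3622688 + c(310, -634)/H(-223) = 4327062/3622688 + (-307*310 + 1049*(-634))/(260/37) = 4327062*(1/3622688) + (-95170 - 665066)*(37/260) = 2163531/1811344 - 760236*37/260 = 2163531/1811344 - 7032183/65 = -12737561854437/117737360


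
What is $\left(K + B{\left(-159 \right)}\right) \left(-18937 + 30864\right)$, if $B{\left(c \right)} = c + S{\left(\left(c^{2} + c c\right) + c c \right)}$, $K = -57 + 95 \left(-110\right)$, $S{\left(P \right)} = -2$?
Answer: $-127237236$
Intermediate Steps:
$K = -10507$ ($K = -57 - 10450 = -10507$)
$B{\left(c \right)} = -2 + c$ ($B{\left(c \right)} = c - 2 = -2 + c$)
$\left(K + B{\left(-159 \right)}\right) \left(-18937 + 30864\right) = \left(-10507 - 161\right) \left(-18937 + 30864\right) = \left(-10507 - 161\right) 11927 = \left(-10668\right) 11927 = -127237236$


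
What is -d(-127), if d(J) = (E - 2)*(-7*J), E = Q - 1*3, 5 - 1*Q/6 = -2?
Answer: -32893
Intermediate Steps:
Q = 42 (Q = 30 - 6*(-2) = 30 + 12 = 42)
E = 39 (E = 42 - 1*3 = 42 - 3 = 39)
d(J) = -259*J (d(J) = (39 - 2)*(-7*J) = 37*(-7*J) = -259*J)
-d(-127) = -(-259)*(-127) = -1*32893 = -32893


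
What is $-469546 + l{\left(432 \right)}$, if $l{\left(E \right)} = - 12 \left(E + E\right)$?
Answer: $-479914$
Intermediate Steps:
$l{\left(E \right)} = - 24 E$ ($l{\left(E \right)} = - 12 \cdot 2 E = - 24 E$)
$-469546 + l{\left(432 \right)} = -469546 - 10368 = -479914$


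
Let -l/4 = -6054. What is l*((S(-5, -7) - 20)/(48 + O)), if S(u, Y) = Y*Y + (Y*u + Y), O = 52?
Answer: 345078/25 ≈ 13803.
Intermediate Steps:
l = 24216 (l = -4*(-6054) = 24216)
S(u, Y) = Y + Y² + Y*u (S(u, Y) = Y² + (Y + Y*u) = Y + Y² + Y*u)
l*((S(-5, -7) - 20)/(48 + O)) = 24216*((-7*(1 - 7 - 5) - 20)/(48 + 52)) = 24216*((-7*(-11) - 20)/100) = 24216*((77 - 20)*(1/100)) = 24216*(57*(1/100)) = 24216*(57/100) = 345078/25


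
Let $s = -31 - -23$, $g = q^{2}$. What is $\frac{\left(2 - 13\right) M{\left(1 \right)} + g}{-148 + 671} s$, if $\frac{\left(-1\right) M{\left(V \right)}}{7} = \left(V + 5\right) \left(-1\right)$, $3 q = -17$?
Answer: $\frac{30952}{4707} \approx 6.5757$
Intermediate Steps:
$q = - \frac{17}{3}$ ($q = \frac{1}{3} \left(-17\right) = - \frac{17}{3} \approx -5.6667$)
$g = \frac{289}{9}$ ($g = \left(- \frac{17}{3}\right)^{2} = \frac{289}{9} \approx 32.111$)
$M{\left(V \right)} = 35 + 7 V$ ($M{\left(V \right)} = - 7 \left(V + 5\right) \left(-1\right) = - 7 \left(5 + V\right) \left(-1\right) = - 7 \left(-5 - V\right) = 35 + 7 V$)
$s = -8$ ($s = -31 + 23 = -8$)
$\frac{\left(2 - 13\right) M{\left(1 \right)} + g}{-148 + 671} s = \frac{\left(2 - 13\right) \left(35 + 7 \cdot 1\right) + \frac{289}{9}}{-148 + 671} \left(-8\right) = \frac{- 11 \left(35 + 7\right) + \frac{289}{9}}{523} \left(-8\right) = \left(\left(-11\right) 42 + \frac{289}{9}\right) \frac{1}{523} \left(-8\right) = \left(-462 + \frac{289}{9}\right) \frac{1}{523} \left(-8\right) = \left(- \frac{3869}{9}\right) \frac{1}{523} \left(-8\right) = \left(- \frac{3869}{4707}\right) \left(-8\right) = \frac{30952}{4707}$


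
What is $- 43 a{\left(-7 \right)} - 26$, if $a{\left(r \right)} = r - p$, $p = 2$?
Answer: $361$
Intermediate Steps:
$a{\left(r \right)} = -2 + r$ ($a{\left(r \right)} = r - 2 = -2 + r$)
$- 43 a{\left(-7 \right)} - 26 = - 43 \left(-2 - 7\right) - 26 = \left(-43\right) \left(-9\right) - 26 = 387 - 26 = 361$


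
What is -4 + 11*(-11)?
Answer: -125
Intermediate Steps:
-4 + 11*(-11) = -4 - 121 = -125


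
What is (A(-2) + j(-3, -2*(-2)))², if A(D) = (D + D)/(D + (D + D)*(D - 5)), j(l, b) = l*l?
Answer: 13225/169 ≈ 78.254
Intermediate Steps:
j(l, b) = l²
A(D) = 2*D/(D + 2*D*(-5 + D)) (A(D) = (2*D)/(D + (2*D)*(-5 + D)) = (2*D)/(D + 2*D*(-5 + D)) = 2*D/(D + 2*D*(-5 + D)))
(A(-2) + j(-3, -2*(-2)))² = (2/(-9 + 2*(-2)) + (-3)²)² = (2/(-9 - 4) + 9)² = (2/(-13) + 9)² = (2*(-1/13) + 9)² = (-2/13 + 9)² = (115/13)² = 13225/169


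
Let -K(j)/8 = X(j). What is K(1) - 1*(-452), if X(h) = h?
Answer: 444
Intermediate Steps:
K(j) = -8*j
K(1) - 1*(-452) = -8*1 - 1*(-452) = -8 + 452 = 444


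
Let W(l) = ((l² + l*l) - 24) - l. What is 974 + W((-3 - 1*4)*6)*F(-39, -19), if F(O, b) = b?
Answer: -66400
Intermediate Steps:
W(l) = -24 - l + 2*l² (W(l) = ((l² + l²) - 24) - l = (2*l² - 24) - l = (-24 + 2*l²) - l = -24 - l + 2*l²)
974 + W((-3 - 1*4)*6)*F(-39, -19) = 974 + (-24 - (-3 - 1*4)*6 + 2*((-3 - 1*4)*6)²)*(-19) = 974 + (-24 - (-3 - 4)*6 + 2*((-3 - 4)*6)²)*(-19) = 974 + (-24 - (-7)*6 + 2*(-7*6)²)*(-19) = 974 + (-24 - 1*(-42) + 2*(-42)²)*(-19) = 974 + (-24 + 42 + 2*1764)*(-19) = 974 + (-24 + 42 + 3528)*(-19) = 974 + 3546*(-19) = 974 - 67374 = -66400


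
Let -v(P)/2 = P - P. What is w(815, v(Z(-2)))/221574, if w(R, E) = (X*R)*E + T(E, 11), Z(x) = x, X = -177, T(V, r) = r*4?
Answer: 22/110787 ≈ 0.00019858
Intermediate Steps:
T(V, r) = 4*r
v(P) = 0 (v(P) = -2*(P - P) = -2*0 = 0)
w(R, E) = 44 - 177*E*R (w(R, E) = (-177*R)*E + 4*11 = -177*E*R + 44 = 44 - 177*E*R)
w(815, v(Z(-2)))/221574 = (44 - 177*0*815)/221574 = (44 + 0)*(1/221574) = 44*(1/221574) = 22/110787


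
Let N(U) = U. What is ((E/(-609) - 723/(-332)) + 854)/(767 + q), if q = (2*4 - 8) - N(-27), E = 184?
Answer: 173047771/160537272 ≈ 1.0779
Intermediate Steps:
q = 27 (q = (2*4 - 8) - 1*(-27) = (8 - 8) + 27 = 0 + 27 = 27)
((E/(-609) - 723/(-332)) + 854)/(767 + q) = ((184/(-609) - 723/(-332)) + 854)/(767 + 27) = ((184*(-1/609) - 723*(-1/332)) + 854)/794 = ((-184/609 + 723/332) + 854)*(1/794) = (379219/202188 + 854)*(1/794) = (173047771/202188)*(1/794) = 173047771/160537272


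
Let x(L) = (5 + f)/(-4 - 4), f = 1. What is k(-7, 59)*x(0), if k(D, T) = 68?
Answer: -51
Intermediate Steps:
x(L) = -3/4 (x(L) = (5 + 1)/(-4 - 4) = 6/(-8) = 6*(-1/8) = -3/4)
k(-7, 59)*x(0) = 68*(-3/4) = -51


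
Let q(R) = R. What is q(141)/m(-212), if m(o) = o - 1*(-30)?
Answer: -141/182 ≈ -0.77472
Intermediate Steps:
m(o) = 30 + o (m(o) = o + 30 = 30 + o)
q(141)/m(-212) = 141/(30 - 212) = 141/(-182) = 141*(-1/182) = -141/182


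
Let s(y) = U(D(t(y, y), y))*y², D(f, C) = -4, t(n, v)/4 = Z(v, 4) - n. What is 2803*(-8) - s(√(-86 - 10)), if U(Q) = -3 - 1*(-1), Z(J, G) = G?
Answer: -22616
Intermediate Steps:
t(n, v) = 16 - 4*n (t(n, v) = 4*(4 - n) = 16 - 4*n)
U(Q) = -2 (U(Q) = -3 + 1 = -2)
s(y) = -2*y²
2803*(-8) - s(√(-86 - 10)) = 2803*(-8) - (-2)*(√(-86 - 10))² = -22424 - (-2)*(√(-96))² = -22424 - (-2)*(4*I*√6)² = -22424 - (-2)*(-96) = -22424 - 1*192 = -22424 - 192 = -22616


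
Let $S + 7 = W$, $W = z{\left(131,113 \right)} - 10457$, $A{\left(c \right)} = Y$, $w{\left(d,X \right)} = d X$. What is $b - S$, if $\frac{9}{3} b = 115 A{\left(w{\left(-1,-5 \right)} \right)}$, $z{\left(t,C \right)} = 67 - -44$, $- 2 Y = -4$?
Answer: $\frac{31289}{3} \approx 10430.0$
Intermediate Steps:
$Y = 2$ ($Y = \left(- \frac{1}{2}\right) \left(-4\right) = 2$)
$w{\left(d,X \right)} = X d$
$z{\left(t,C \right)} = 111$ ($z{\left(t,C \right)} = 67 + 44 = 111$)
$A{\left(c \right)} = 2$
$b = \frac{230}{3}$ ($b = \frac{115 \cdot 2}{3} = \frac{1}{3} \cdot 230 = \frac{230}{3} \approx 76.667$)
$W = -10346$ ($W = 111 - 10457 = -10346$)
$S = -10353$ ($S = -7 - 10346 = -10353$)
$b - S = \frac{230}{3} - -10353 = \frac{230}{3} + 10353 = \frac{31289}{3}$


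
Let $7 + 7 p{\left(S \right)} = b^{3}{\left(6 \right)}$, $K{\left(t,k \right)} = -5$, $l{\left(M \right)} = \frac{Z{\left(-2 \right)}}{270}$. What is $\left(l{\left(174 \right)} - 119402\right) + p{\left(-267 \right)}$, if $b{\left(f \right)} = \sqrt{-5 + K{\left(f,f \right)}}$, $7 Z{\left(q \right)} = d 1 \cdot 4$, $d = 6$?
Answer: $- \frac{37611941}{315} - \frac{10 i \sqrt{10}}{7} \approx -1.194 \cdot 10^{5} - 4.5175 i$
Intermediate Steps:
$Z{\left(q \right)} = \frac{24}{7}$ ($Z{\left(q \right)} = \frac{6 \cdot 1 \cdot 4}{7} = \frac{6 \cdot 4}{7} = \frac{1}{7} \cdot 24 = \frac{24}{7}$)
$l{\left(M \right)} = \frac{4}{315}$ ($l{\left(M \right)} = \frac{24}{7 \cdot 270} = \frac{24}{7} \cdot \frac{1}{270} = \frac{4}{315}$)
$b{\left(f \right)} = i \sqrt{10}$ ($b{\left(f \right)} = \sqrt{-5 - 5} = \sqrt{-10} = i \sqrt{10}$)
$p{\left(S \right)} = -1 - \frac{10 i \sqrt{10}}{7}$ ($p{\left(S \right)} = -1 + \frac{\left(i \sqrt{10}\right)^{3}}{7} = -1 + \frac{\left(-10\right) i \sqrt{10}}{7} = -1 - \frac{10 i \sqrt{10}}{7}$)
$\left(l{\left(174 \right)} - 119402\right) + p{\left(-267 \right)} = \left(\frac{4}{315} - 119402\right) - \left(1 + \frac{10 i \sqrt{10}}{7}\right) = - \frac{37611626}{315} - \left(1 + \frac{10 i \sqrt{10}}{7}\right) = - \frac{37611941}{315} - \frac{10 i \sqrt{10}}{7}$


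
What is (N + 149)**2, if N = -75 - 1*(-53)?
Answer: 16129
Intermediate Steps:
N = -22 (N = -75 + 53 = -22)
(N + 149)**2 = (-22 + 149)**2 = 127**2 = 16129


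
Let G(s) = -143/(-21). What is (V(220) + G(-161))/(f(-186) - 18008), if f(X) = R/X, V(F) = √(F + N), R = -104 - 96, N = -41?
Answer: -4433/11722508 - 93*√179/1674644 ≈ -0.0011212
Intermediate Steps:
R = -200
V(F) = √(-41 + F) (V(F) = √(F - 41) = √(-41 + F))
f(X) = -200/X
G(s) = 143/21 (G(s) = -143*(-1/21) = 143/21)
(V(220) + G(-161))/(f(-186) - 18008) = (√(-41 + 220) + 143/21)/(-200/(-186) - 18008) = (√179 + 143/21)/(-200*(-1/186) - 18008) = (143/21 + √179)/(100/93 - 18008) = (143/21 + √179)/(-1674644/93) = (143/21 + √179)*(-93/1674644) = -4433/11722508 - 93*√179/1674644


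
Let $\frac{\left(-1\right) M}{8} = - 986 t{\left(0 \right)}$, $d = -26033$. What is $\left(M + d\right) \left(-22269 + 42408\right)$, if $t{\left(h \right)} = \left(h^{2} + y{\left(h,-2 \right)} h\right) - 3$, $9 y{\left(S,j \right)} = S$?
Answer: $-1000847883$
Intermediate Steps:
$y{\left(S,j \right)} = \frac{S}{9}$
$t{\left(h \right)} = -3 + \frac{10 h^{2}}{9}$ ($t{\left(h \right)} = \left(h^{2} + \frac{h}{9} h\right) - 3 = \left(h^{2} + \frac{h^{2}}{9}\right) - 3 = \frac{10 h^{2}}{9} - 3 = -3 + \frac{10 h^{2}}{9}$)
$M = -23664$ ($M = - 8 \left(- 986 \left(-3 + \frac{10 \cdot 0^{2}}{9}\right)\right) = - 8 \left(- 986 \left(-3 + \frac{10}{9} \cdot 0\right)\right) = - 8 \left(- 986 \left(-3 + 0\right)\right) = - 8 \left(\left(-986\right) \left(-3\right)\right) = \left(-8\right) 2958 = -23664$)
$\left(M + d\right) \left(-22269 + 42408\right) = \left(-23664 - 26033\right) \left(-22269 + 42408\right) = \left(-49697\right) 20139 = -1000847883$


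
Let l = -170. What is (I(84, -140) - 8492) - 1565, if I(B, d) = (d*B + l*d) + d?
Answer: 1843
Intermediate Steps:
I(B, d) = -169*d + B*d (I(B, d) = (d*B - 170*d) + d = (B*d - 170*d) + d = (-170*d + B*d) + d = -169*d + B*d)
(I(84, -140) - 8492) - 1565 = (-140*(-169 + 84) - 8492) - 1565 = (-140*(-85) - 8492) - 1565 = (11900 - 8492) - 1565 = 3408 - 1565 = 1843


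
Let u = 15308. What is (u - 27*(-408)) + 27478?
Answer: 53802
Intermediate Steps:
(u - 27*(-408)) + 27478 = (15308 - 27*(-408)) + 27478 = (15308 + 11016) + 27478 = 26324 + 27478 = 53802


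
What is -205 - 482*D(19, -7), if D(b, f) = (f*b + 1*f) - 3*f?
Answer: 57153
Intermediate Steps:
D(b, f) = -2*f + b*f (D(b, f) = (b*f + f) - 3*f = (f + b*f) - 3*f = -2*f + b*f)
-205 - 482*D(19, -7) = -205 - (-3374)*(-2 + 19) = -205 - (-3374)*17 = -205 - 482*(-119) = -205 + 57358 = 57153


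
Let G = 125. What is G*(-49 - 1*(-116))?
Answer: 8375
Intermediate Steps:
G*(-49 - 1*(-116)) = 125*(-49 - 1*(-116)) = 125*(-49 + 116) = 125*67 = 8375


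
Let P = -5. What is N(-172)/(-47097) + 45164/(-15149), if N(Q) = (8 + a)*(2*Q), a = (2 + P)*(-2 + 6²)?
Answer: -2616946972/713472453 ≈ -3.6679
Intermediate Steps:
a = -102 (a = (2 - 5)*(-2 + 6²) = -3*(-2 + 36) = -3*34 = -102)
N(Q) = -188*Q (N(Q) = (8 - 102)*(2*Q) = -188*Q)
N(-172)/(-47097) + 45164/(-15149) = -188*(-172)/(-47097) + 45164/(-15149) = 32336*(-1/47097) + 45164*(-1/15149) = -32336/47097 - 45164/15149 = -2616946972/713472453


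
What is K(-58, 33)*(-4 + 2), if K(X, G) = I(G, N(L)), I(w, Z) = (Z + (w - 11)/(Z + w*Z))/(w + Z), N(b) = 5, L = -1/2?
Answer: -436/1615 ≈ -0.26997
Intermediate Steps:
L = -½ (L = -1*½ = -½ ≈ -0.50000)
I(w, Z) = (Z + (-11 + w)/(Z + Z*w))/(Z + w)
K(X, G) = (14 + 26*G)/(5*(5 + G² + 6*G)) (K(X, G) = (-11 + G + 5² + G*5²)/(5*(5 + G + G² + 5*G)) = (-11 + G + 25 + G*25)/(5*(5 + G² + 6*G)) = (-11 + G + 25 + 25*G)/(5*(5 + G² + 6*G)) = (14 + 26*G)/(5*(5 + G² + 6*G)))
K(-58, 33)*(-4 + 2) = (2*(7 + 13*33)/(5*(5 + 33² + 6*33)))*(-4 + 2) = (2*(7 + 429)/(5*(5 + 1089 + 198)))*(-2) = ((⅖)*436/1292)*(-2) = ((⅖)*(1/1292)*436)*(-2) = (218/1615)*(-2) = -436/1615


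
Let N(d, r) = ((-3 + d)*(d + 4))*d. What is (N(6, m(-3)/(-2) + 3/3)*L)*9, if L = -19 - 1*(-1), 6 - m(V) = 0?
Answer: -29160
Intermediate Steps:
m(V) = 6 (m(V) = 6 - 1*0 = 6 + 0 = 6)
N(d, r) = d*(-3 + d)*(4 + d) (N(d, r) = ((-3 + d)*(4 + d))*d = d*(-3 + d)*(4 + d))
L = -18 (L = -19 + 1 = -18)
(N(6, m(-3)/(-2) + 3/3)*L)*9 = ((6*(-12 + 6 + 6²))*(-18))*9 = ((6*(-12 + 6 + 36))*(-18))*9 = ((6*30)*(-18))*9 = (180*(-18))*9 = -3240*9 = -29160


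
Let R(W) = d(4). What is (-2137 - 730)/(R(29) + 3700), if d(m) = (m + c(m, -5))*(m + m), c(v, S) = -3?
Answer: -2867/3708 ≈ -0.77319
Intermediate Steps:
d(m) = 2*m*(-3 + m) (d(m) = (m - 3)*(m + m) = (-3 + m)*(2*m) = 2*m*(-3 + m))
R(W) = 8 (R(W) = 2*4*(-3 + 4) = 2*4*1 = 8)
(-2137 - 730)/(R(29) + 3700) = (-2137 - 730)/(8 + 3700) = -2867/3708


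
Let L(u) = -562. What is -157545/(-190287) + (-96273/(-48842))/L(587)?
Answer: 478462815981/580358520172 ≈ 0.82443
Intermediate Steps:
-157545/(-190287) + (-96273/(-48842))/L(587) = -157545/(-190287) - 96273/(-48842)/(-562) = -157545*(-1/190287) - 96273*(-1/48842)*(-1/562) = 17505/21143 + (96273/48842)*(-1/562) = 17505/21143 - 96273/27449204 = 478462815981/580358520172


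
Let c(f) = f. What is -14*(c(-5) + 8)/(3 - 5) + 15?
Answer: 36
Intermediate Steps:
-14*(c(-5) + 8)/(3 - 5) + 15 = -14*(-5 + 8)/(3 - 5) + 15 = -42/(-2) + 15 = -42*(-1)/2 + 15 = -14*(-3/2) + 15 = 21 + 15 = 36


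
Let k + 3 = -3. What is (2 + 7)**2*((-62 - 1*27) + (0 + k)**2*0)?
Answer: -7209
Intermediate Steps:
k = -6 (k = -3 - 3 = -6)
(2 + 7)**2*((-62 - 1*27) + (0 + k)**2*0) = (2 + 7)**2*((-62 - 1*27) + (0 - 6)**2*0) = 9**2*((-62 - 27) + (-6)**2*0) = 81*(-89 + 36*0) = 81*(-89 + 0) = 81*(-89) = -7209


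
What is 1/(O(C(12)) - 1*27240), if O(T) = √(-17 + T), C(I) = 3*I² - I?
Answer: -27240/742017197 - √403/742017197 ≈ -3.6738e-5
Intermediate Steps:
C(I) = -I + 3*I²
1/(O(C(12)) - 1*27240) = 1/(√(-17 + 12*(-1 + 3*12)) - 1*27240) = 1/(√(-17 + 12*(-1 + 36)) - 27240) = 1/(√(-17 + 12*35) - 27240) = 1/(√(-17 + 420) - 27240) = 1/(√403 - 27240) = 1/(-27240 + √403)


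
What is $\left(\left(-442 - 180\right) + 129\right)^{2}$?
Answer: $243049$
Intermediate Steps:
$\left(\left(-442 - 180\right) + 129\right)^{2} = \left(-622 + 129\right)^{2} = \left(-493\right)^{2} = 243049$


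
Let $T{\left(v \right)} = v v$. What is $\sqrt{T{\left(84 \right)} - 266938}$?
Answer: $i \sqrt{259882} \approx 509.79 i$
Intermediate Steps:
$T{\left(v \right)} = v^{2}$
$\sqrt{T{\left(84 \right)} - 266938} = \sqrt{84^{2} - 266938} = \sqrt{7056 - 266938} = \sqrt{-259882} = i \sqrt{259882}$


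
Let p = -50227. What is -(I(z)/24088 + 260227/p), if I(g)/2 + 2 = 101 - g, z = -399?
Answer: 1554580471/302466994 ≈ 5.1397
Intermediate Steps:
I(g) = 198 - 2*g (I(g) = -4 + 2*(101 - g) = -4 + (202 - 2*g) = 198 - 2*g)
-(I(z)/24088 + 260227/p) = -((198 - 2*(-399))/24088 + 260227/(-50227)) = -((198 + 798)*(1/24088) + 260227*(-1/50227)) = -(996*(1/24088) - 260227/50227) = -(249/6022 - 260227/50227) = -1*(-1554580471/302466994) = 1554580471/302466994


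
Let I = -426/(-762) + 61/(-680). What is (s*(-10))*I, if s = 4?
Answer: -40533/2159 ≈ -18.774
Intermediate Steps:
I = 40533/86360 (I = -426*(-1/762) + 61*(-1/680) = 71/127 - 61/680 = 40533/86360 ≈ 0.46935)
(s*(-10))*I = (4*(-10))*(40533/86360) = -40*40533/86360 = -40533/2159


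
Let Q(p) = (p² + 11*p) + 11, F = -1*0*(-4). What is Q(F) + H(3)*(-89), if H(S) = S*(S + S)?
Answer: -1591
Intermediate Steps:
H(S) = 2*S² (H(S) = S*(2*S) = 2*S²)
F = 0 (F = 0*(-4) = 0)
Q(p) = 11 + p² + 11*p
Q(F) + H(3)*(-89) = (11 + 0² + 11*0) + (2*3²)*(-89) = (11 + 0 + 0) + (2*9)*(-89) = 11 + 18*(-89) = 11 - 1602 = -1591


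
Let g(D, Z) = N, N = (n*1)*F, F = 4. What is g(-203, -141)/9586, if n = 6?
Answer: 12/4793 ≈ 0.0025037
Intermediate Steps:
N = 24 (N = (6*1)*4 = 6*4 = 24)
g(D, Z) = 24
g(-203, -141)/9586 = 24/9586 = 24*(1/9586) = 12/4793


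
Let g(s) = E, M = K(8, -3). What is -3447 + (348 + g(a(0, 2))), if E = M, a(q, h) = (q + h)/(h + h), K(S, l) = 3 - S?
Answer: -3104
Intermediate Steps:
a(q, h) = (h + q)/(2*h) (a(q, h) = (h + q)/((2*h)) = (h + q)*(1/(2*h)) = (h + q)/(2*h))
M = -5 (M = 3 - 1*8 = 3 - 8 = -5)
E = -5
g(s) = -5
-3447 + (348 + g(a(0, 2))) = -3447 + (348 - 5) = -3447 + 343 = -3104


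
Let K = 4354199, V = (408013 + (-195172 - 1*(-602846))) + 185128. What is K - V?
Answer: 3353384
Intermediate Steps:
V = 1000815 (V = (408013 + (-195172 + 602846)) + 185128 = (408013 + 407674) + 185128 = 815687 + 185128 = 1000815)
K - V = 4354199 - 1*1000815 = 4354199 - 1000815 = 3353384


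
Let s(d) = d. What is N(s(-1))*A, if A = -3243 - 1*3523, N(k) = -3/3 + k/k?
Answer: 0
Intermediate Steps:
N(k) = 0 (N(k) = -3*1/3 + 1 = -1 + 1 = 0)
A = -6766 (A = -3243 - 3523 = -6766)
N(s(-1))*A = 0*(-6766) = 0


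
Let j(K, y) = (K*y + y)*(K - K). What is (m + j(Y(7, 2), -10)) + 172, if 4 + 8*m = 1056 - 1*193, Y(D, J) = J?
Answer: 2235/8 ≈ 279.38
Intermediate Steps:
j(K, y) = 0 (j(K, y) = (y + K*y)*0 = 0)
m = 859/8 (m = -½ + (1056 - 1*193)/8 = -½ + (1056 - 193)/8 = -½ + (⅛)*863 = -½ + 863/8 = 859/8 ≈ 107.38)
(m + j(Y(7, 2), -10)) + 172 = (859/8 + 0) + 172 = 859/8 + 172 = 2235/8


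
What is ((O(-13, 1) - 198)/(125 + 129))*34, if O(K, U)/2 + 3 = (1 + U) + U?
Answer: -3366/127 ≈ -26.504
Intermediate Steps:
O(K, U) = -4 + 4*U (O(K, U) = -6 + 2*((1 + U) + U) = -6 + 2*(1 + 2*U) = -6 + (2 + 4*U) = -4 + 4*U)
((O(-13, 1) - 198)/(125 + 129))*34 = (((-4 + 4*1) - 198)/(125 + 129))*34 = (((-4 + 4) - 198)/254)*34 = ((0 - 198)*(1/254))*34 = -198*1/254*34 = -99/127*34 = -3366/127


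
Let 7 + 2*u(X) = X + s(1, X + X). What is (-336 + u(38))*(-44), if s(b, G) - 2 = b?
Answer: 14036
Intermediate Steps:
s(b, G) = 2 + b
u(X) = -2 + X/2 (u(X) = -7/2 + (X + (2 + 1))/2 = -7/2 + (X + 3)/2 = -7/2 + (3 + X)/2 = -7/2 + (3/2 + X/2) = -2 + X/2)
(-336 + u(38))*(-44) = (-336 + (-2 + (½)*38))*(-44) = (-336 + (-2 + 19))*(-44) = (-336 + 17)*(-44) = -319*(-44) = 14036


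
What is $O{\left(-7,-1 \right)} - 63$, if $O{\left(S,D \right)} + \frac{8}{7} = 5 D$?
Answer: $- \frac{484}{7} \approx -69.143$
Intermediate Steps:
$O{\left(S,D \right)} = - \frac{8}{7} + 5 D$
$O{\left(-7,-1 \right)} - 63 = \left(- \frac{8}{7} + 5 \left(-1\right)\right) - 63 = \left(- \frac{8}{7} - 5\right) - 63 = - \frac{43}{7} - 63 = - \frac{484}{7}$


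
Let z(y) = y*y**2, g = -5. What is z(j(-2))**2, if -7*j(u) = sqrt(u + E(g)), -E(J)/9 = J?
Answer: 79507/117649 ≈ 0.67580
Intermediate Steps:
E(J) = -9*J
j(u) = -sqrt(45 + u)/7 (j(u) = -sqrt(u - 9*(-5))/7 = -sqrt(u + 45)/7 = -sqrt(45 + u)/7)
z(y) = y**3
z(j(-2))**2 = ((-sqrt(45 - 2)/7)**3)**2 = ((-sqrt(43)/7)**3)**2 = (-43*sqrt(43)/343)**2 = 79507/117649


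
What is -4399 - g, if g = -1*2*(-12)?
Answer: -4423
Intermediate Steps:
g = 24 (g = -2*(-12) = 24)
-4399 - g = -4399 - 1*24 = -4399 - 24 = -4423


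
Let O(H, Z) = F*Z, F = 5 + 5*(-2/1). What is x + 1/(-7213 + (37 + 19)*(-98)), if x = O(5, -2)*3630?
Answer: 461046299/12701 ≈ 36300.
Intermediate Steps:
F = -5 (F = 5 + 5*(-2*1) = 5 + 5*(-2) = 5 - 10 = -5)
O(H, Z) = -5*Z
x = 36300 (x = -5*(-2)*3630 = 10*3630 = 36300)
x + 1/(-7213 + (37 + 19)*(-98)) = 36300 + 1/(-7213 + (37 + 19)*(-98)) = 36300 + 1/(-7213 + 56*(-98)) = 36300 + 1/(-7213 - 5488) = 36300 + 1/(-12701) = 36300 - 1/12701 = 461046299/12701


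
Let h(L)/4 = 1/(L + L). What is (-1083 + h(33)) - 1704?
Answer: -91969/33 ≈ -2786.9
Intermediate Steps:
h(L) = 2/L (h(L) = 4/(L + L) = 4/((2*L)) = 4*(1/(2*L)) = 2/L)
(-1083 + h(33)) - 1704 = (-1083 + 2/33) - 1704 = -35737/33 - 1704 = -91969/33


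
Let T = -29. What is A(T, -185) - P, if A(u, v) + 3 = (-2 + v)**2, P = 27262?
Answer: 7704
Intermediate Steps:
A(u, v) = -3 + (-2 + v)**2
A(T, -185) - P = (-3 + (-2 - 185)**2) - 1*27262 = (-3 + (-187)**2) - 27262 = (-3 + 34969) - 27262 = 34966 - 27262 = 7704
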